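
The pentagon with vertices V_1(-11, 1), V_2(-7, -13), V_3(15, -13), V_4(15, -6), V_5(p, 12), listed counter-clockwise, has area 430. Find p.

1

Write out the shoelace sum; only the two edges meeting at V_5 involve p:
2·Area = [(15·12 − p·(-6)) + (p·1 − (-11)·12)] + 541
       = 7·p + 853 = 860
⇒ p = 1.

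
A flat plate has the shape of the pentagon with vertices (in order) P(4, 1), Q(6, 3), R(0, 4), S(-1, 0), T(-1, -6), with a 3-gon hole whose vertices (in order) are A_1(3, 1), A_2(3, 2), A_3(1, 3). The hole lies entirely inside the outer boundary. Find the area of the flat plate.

Outer boundary:
Cross-terms: 6, 24, 4, 6, 23  ⇒  Σ = 63
Area = |Σ|/2 = 31.5.
Hole:
A_1→A_2: (3)(2) − (3)(1) = 3
A_2→A_3: (3)(3) − (1)(2) = 7
A_3→A_1: (1)(1) − (3)(3) = -8
Σ = 2
Area = |Σ|/2 = 1.
Net area = 31.5 − 1 = 30.5.

30.5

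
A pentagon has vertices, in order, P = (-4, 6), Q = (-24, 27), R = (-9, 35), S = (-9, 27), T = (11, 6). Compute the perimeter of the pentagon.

|PQ| = √((-20)² + (21)²) = √841 = 29
|QR| = √((15)² + (8)²) = √289 = 17
|RS| = √((0)² + (-8)²) = √64 = 8
|ST| = √((20)² + (-21)²) = √841 = 29
|TP| = √((-15)² + (0)²) = √225 = 15
Perimeter = 29 + 17 + 8 + 29 + 15 = 98.

98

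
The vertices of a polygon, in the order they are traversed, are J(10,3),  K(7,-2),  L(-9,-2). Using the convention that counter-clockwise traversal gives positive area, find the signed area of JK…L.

Apply the surveyor's formula: 2A = Σ (x_i·y_{i+1} − x_{i+1}·y_i), indices taken mod 3.
Σ = (-41) + (-32) + (-7) = -80
Signed area = Σ/2 = -40 (negative ⇒ clockwise traversal).

-40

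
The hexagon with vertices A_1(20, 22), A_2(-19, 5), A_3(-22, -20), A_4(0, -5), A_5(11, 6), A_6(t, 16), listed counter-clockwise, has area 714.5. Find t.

The doubled signed area Σ (x_i y_{i+1} − x_{i+1} y_i) is linear in t.
With t=0 it equals 1029; the coefficient of t is 16 (from the two edges through A_6).
So 16·t + 1029 = 2·714.5 = 1429 ⇒ t = 25.

25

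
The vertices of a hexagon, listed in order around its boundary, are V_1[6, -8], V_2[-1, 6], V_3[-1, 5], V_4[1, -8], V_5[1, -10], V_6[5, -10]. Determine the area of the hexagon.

Apply the shoelace (surveyor's) formula: 2A = Σ (x_i·y_{i+1} − x_{i+1}·y_i), indices taken mod 6.
V_1→V_2: (6)(6) − (-1)(-8) = 28
V_2→V_3: (-1)(5) − (-1)(6) = 1
V_3→V_4: (-1)(-8) − (1)(5) = 3
V_4→V_5: (1)(-10) − (1)(-8) = -2
V_5→V_6: (1)(-10) − (5)(-10) = 40
V_6→V_1: (5)(-8) − (6)(-10) = 20
Σ = 90
Area = |Σ|/2 = 45.

45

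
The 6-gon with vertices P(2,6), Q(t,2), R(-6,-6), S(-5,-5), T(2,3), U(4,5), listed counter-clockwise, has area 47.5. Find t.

The doubled signed area Σ (x_i y_{i+1} − x_{i+1} y_i) is linear in t.
With t=0 it equals 23; the coefficient of t is -12 (from the two edges through Q).
So -12·t + 23 = 2·47.5 = 95 ⇒ t = -6.

-6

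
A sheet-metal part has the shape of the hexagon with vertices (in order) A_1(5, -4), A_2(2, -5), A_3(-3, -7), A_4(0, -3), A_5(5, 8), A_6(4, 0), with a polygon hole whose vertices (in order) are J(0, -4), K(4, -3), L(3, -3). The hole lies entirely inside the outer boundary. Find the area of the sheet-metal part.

34.5

Outer boundary:
Apply the surveyor's formula: 2A = Σ (x_i·y_{i+1} − x_{i+1}·y_i), indices taken mod 6.
Cross-terms: -17, -29, 9, 15, -32, -16  ⇒  Σ = -70
Area = |Σ|/2 = 35.
Hole:
Σ = (16) + (-3) + (-12) = 1
Area = |Σ|/2 = 0.5.
Net area = 35 − 0.5 = 34.5.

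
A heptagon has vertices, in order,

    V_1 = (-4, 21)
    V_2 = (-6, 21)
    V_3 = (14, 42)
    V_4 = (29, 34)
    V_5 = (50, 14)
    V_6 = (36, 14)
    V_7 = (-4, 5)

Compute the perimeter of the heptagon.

148

|V_1V_2| = √((-2)² + (0)²) = √4 = 2
|V_2V_3| = √((20)² + (21)²) = √841 = 29
|V_3V_4| = √((15)² + (-8)²) = √289 = 17
|V_4V_5| = √((21)² + (-20)²) = √841 = 29
|V_5V_6| = √((-14)² + (0)²) = √196 = 14
|V_6V_7| = √((-40)² + (-9)²) = √1681 = 41
|V_7V_1| = √((0)² + (16)²) = √256 = 16
Perimeter = 2 + 29 + 17 + 29 + 14 + 41 + 16 = 148.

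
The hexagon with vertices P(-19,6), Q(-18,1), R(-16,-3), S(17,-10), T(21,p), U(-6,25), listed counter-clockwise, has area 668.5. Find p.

The doubled signed area Σ (x_i y_{i+1} − x_{i+1} y_i) is linear in p.
With p=0 it equals 1544; the coefficient of p is 23 (from the two edges through T).
So 23·p + 1544 = 2·668.5 = 1337 ⇒ p = -9.

-9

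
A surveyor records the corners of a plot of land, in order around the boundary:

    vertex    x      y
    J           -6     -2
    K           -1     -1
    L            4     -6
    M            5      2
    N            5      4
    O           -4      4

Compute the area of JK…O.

Apply the shoelace formula: 2A = Σ (x_i·y_{i+1} − x_{i+1}·y_i), indices taken mod 6.
Σ = (4) + (10) + (38) + (10) + (36) + (32) = 130
Area = |Σ|/2 = 65.

65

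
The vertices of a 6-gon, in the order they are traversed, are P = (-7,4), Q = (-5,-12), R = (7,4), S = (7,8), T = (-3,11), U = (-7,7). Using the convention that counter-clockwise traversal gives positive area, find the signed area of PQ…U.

187

Apply Gauss's area formula: 2A = Σ (x_i·y_{i+1} − x_{i+1}·y_i), indices taken mod 6.
P→Q: (-7)(-12) − (-5)(4) = 104
Q→R: (-5)(4) − (7)(-12) = 64
R→S: (7)(8) − (7)(4) = 28
S→T: (7)(11) − (-3)(8) = 101
T→U: (-3)(7) − (-7)(11) = 56
U→P: (-7)(4) − (-7)(7) = 21
Σ = 374
Signed area = Σ/2 = 187 (positive ⇒ counter-clockwise traversal).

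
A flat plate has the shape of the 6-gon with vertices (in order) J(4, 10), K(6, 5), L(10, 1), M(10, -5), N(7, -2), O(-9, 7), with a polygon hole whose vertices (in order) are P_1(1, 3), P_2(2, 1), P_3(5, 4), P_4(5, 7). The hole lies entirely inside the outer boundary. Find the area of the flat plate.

Outer boundary:
Apply the shoelace (surveyor's) formula: 2A = Σ (x_i·y_{i+1} − x_{i+1}·y_i), indices taken mod 6.
Cross-terms: -40, -44, -60, 15, 31, -118  ⇒  Σ = -216
Area = |Σ|/2 = 108.
Hole:
Σ = (-5) + (3) + (15) + (8) = 21
Area = |Σ|/2 = 10.5.
Net area = 108 − 10.5 = 97.5.

97.5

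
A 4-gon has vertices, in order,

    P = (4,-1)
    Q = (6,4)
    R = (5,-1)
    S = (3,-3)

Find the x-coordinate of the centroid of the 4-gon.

33/7

Apply the surveyor's formula. First the cross-terms c_i = x_i·y_{i+1} − x_{i+1}·y_i:
  22, -26, -12, 9  ⇒  2A = -7, A = -3.5.
Then Σ (x_i + x_{i+1})·c_i = -99, so x̄ = -99 / (6·(-3.5)) = 33/7.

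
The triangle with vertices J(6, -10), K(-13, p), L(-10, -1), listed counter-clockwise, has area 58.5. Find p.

The doubled signed area Σ (x_i y_{i+1} − x_{i+1} y_i) is linear in p.
With p=0 it equals -11; the coefficient of p is 16 (from the two edges through K).
So 16·p + -11 = 2·58.5 = 117 ⇒ p = 8.

8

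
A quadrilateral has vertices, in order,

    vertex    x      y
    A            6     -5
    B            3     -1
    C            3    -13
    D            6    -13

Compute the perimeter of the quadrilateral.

|AB| = √((-3)² + (4)²) = √25 = 5
|BC| = √((0)² + (-12)²) = √144 = 12
|CD| = √((3)² + (0)²) = √9 = 3
|DA| = √((0)² + (8)²) = √64 = 8
Perimeter = 5 + 12 + 3 + 8 = 28.

28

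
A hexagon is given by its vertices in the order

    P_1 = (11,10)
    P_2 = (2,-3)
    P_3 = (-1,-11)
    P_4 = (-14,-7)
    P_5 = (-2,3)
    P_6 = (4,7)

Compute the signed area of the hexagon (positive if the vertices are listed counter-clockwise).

-172

Apply the surveyor's formula: 2A = Σ (x_i·y_{i+1} − x_{i+1}·y_i), indices taken mod 6.
P_1→P_2: (11)(-3) − (2)(10) = -53
P_2→P_3: (2)(-11) − (-1)(-3) = -25
P_3→P_4: (-1)(-7) − (-14)(-11) = -147
P_4→P_5: (-14)(3) − (-2)(-7) = -56
P_5→P_6: (-2)(7) − (4)(3) = -26
P_6→P_1: (4)(10) − (11)(7) = -37
Σ = -344
Signed area = Σ/2 = -172 (negative ⇒ clockwise traversal).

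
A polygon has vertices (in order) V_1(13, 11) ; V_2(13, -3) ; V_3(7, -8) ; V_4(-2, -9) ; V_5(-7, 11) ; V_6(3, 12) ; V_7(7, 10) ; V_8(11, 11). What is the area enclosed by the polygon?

327.5

Apply the surveyor's formula: 2A = Σ (x_i·y_{i+1} − x_{i+1}·y_i), indices taken mod 8.
Cross-terms: -182, -83, -79, -85, -117, -54, -33, -22  ⇒  Σ = -655
Area = |Σ|/2 = 327.5.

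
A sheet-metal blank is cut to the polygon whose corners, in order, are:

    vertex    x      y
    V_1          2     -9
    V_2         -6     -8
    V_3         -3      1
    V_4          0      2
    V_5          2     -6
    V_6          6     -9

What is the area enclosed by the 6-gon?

Apply the shoelace (surveyor's) formula: 2A = Σ (x_i·y_{i+1} − x_{i+1}·y_i), indices taken mod 6.
V_1→V_2: (2)(-8) − (-6)(-9) = -70
V_2→V_3: (-6)(1) − (-3)(-8) = -30
V_3→V_4: (-3)(2) − (0)(1) = -6
V_4→V_5: (0)(-6) − (2)(2) = -4
V_5→V_6: (2)(-9) − (6)(-6) = 18
V_6→V_1: (6)(-9) − (2)(-9) = -36
Σ = -128
Area = |Σ|/2 = 64.

64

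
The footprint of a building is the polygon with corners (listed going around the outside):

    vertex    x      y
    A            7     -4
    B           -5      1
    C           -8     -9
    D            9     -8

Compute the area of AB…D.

Apply the surveyor's formula: 2A = Σ (x_i·y_{i+1} − x_{i+1}·y_i), indices taken mod 4.
Σ = (-13) + (53) + (145) + (20) = 205
Area = |Σ|/2 = 102.5.

102.5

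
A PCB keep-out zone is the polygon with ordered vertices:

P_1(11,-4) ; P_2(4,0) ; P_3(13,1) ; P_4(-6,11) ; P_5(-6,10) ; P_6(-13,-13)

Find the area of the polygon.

Apply the shoelace (surveyor's) formula: 2A = Σ (x_i·y_{i+1} − x_{i+1}·y_i), indices taken mod 6.
Cross-terms: 16, 4, 149, 6, 208, 195  ⇒  Σ = 578
Area = |Σ|/2 = 289.

289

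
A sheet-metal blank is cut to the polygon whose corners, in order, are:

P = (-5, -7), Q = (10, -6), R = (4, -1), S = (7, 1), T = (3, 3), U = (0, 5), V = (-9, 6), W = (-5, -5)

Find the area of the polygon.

144

Apply the shoelace (surveyor's) formula: 2A = Σ (x_i·y_{i+1} − x_{i+1}·y_i), indices taken mod 8.
P→Q: (-5)(-6) − (10)(-7) = 100
Q→R: (10)(-1) − (4)(-6) = 14
R→S: (4)(1) − (7)(-1) = 11
S→T: (7)(3) − (3)(1) = 18
T→U: (3)(5) − (0)(3) = 15
U→V: (0)(6) − (-9)(5) = 45
V→W: (-9)(-5) − (-5)(6) = 75
W→P: (-5)(-7) − (-5)(-5) = 10
Σ = 288
Area = |Σ|/2 = 144.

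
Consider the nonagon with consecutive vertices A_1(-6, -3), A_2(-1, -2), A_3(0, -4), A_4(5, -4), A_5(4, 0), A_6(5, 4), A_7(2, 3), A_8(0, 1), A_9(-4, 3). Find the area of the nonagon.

54

Apply Gauss's area formula: 2A = Σ (x_i·y_{i+1} − x_{i+1}·y_i), indices taken mod 9.
A_1→A_2: (-6)(-2) − (-1)(-3) = 9
A_2→A_3: (-1)(-4) − (0)(-2) = 4
A_3→A_4: (0)(-4) − (5)(-4) = 20
A_4→A_5: (5)(0) − (4)(-4) = 16
A_5→A_6: (4)(4) − (5)(0) = 16
A_6→A_7: (5)(3) − (2)(4) = 7
A_7→A_8: (2)(1) − (0)(3) = 2
A_8→A_9: (0)(3) − (-4)(1) = 4
A_9→A_1: (-4)(-3) − (-6)(3) = 30
Σ = 108
Area = |Σ|/2 = 54.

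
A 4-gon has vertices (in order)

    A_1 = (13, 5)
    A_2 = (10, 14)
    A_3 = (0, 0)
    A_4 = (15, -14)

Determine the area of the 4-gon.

Σ = (132) + (0) + (0) + (257) = 389
Area = |Σ|/2 = 194.5.

194.5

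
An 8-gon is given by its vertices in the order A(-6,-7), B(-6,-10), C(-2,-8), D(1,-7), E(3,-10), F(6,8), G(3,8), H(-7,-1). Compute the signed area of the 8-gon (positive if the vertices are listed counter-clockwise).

141.5

Apply the shoelace formula: 2A = Σ (x_i·y_{i+1} − x_{i+1}·y_i), indices taken mod 8.
Σ = (18) + (28) + (22) + (11) + (84) + (24) + (53) + (43) = 283
Signed area = Σ/2 = 141.5 (positive ⇒ counter-clockwise traversal).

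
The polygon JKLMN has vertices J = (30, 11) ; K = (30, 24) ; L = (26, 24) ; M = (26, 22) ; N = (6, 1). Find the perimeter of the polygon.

74

|JK| = √((0)² + (13)²) = √169 = 13
|KL| = √((-4)² + (0)²) = √16 = 4
|LM| = √((0)² + (-2)²) = √4 = 2
|MN| = √((-20)² + (-21)²) = √841 = 29
|NJ| = √((24)² + (10)²) = √676 = 26
Perimeter = 13 + 4 + 2 + 29 + 26 = 74.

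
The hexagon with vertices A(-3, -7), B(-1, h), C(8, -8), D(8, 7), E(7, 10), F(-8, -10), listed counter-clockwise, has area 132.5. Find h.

-7

The doubled signed area Σ (x_i y_{i+1} − x_{i+1} y_i) is linear in h.
With h=0 it equals 188; the coefficient of h is -11 (from the two edges through B).
So -11·h + 188 = 2·132.5 = 265 ⇒ h = -7.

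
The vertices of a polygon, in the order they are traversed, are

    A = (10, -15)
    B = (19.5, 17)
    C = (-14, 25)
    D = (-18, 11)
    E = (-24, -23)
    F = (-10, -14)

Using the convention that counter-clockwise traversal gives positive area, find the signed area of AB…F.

1279

Apply Gauss's area formula: 2A = Σ (x_i·y_{i+1} − x_{i+1}·y_i), indices taken mod 6.
A→B: (10)(17) − (19.5)(-15) = 462.5
B→C: (19.5)(25) − (-14)(17) = 725.5
C→D: (-14)(11) − (-18)(25) = 296
D→E: (-18)(-23) − (-24)(11) = 678
E→F: (-24)(-14) − (-10)(-23) = 106
F→A: (-10)(-15) − (10)(-14) = 290
Σ = 2558
Signed area = Σ/2 = 1279 (positive ⇒ counter-clockwise traversal).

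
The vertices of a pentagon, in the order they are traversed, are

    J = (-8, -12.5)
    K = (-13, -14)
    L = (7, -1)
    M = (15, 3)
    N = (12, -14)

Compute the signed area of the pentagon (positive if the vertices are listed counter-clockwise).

-205.75

Apply Gauss's area formula: 2A = Σ (x_i·y_{i+1} − x_{i+1}·y_i), indices taken mod 5.
J→K: (-8)(-14) − (-13)(-12.5) = -50.5
K→L: (-13)(-1) − (7)(-14) = 111
L→M: (7)(3) − (15)(-1) = 36
M→N: (15)(-14) − (12)(3) = -246
N→J: (12)(-12.5) − (-8)(-14) = -262
Σ = -411.5
Signed area = Σ/2 = -205.75 (negative ⇒ clockwise traversal).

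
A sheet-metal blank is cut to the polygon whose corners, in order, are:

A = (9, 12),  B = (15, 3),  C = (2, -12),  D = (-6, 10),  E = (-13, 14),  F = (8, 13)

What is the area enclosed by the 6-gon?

323.5

Σ = (-153) + (-186) + (-52) + (46) + (-281) + (-21) = -647
Area = |Σ|/2 = 323.5.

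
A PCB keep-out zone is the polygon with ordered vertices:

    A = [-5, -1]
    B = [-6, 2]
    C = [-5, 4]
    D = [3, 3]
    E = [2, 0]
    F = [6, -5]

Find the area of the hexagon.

Cross-terms: -16, -14, -27, -6, -10, -31  ⇒  Σ = -104
Area = |Σ|/2 = 52.

52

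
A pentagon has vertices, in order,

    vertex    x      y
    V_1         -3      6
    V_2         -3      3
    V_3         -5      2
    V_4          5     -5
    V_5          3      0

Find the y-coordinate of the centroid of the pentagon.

19/33

Apply Gauss's area formula. First the cross-terms c_i = x_i·y_{i+1} − x_{i+1}·y_i:
  9, 9, 15, 15, 18  ⇒  2A = 66, A = 33.
Then Σ (y_i + y_{i+1})·c_i = 114, so ȳ = 114 / (6·33) = 19/33.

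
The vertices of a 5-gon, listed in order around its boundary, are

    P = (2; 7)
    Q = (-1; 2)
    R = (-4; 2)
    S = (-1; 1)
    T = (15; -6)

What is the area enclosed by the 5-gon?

61.5

Apply Gauss's area formula: 2A = Σ (x_i·y_{i+1} − x_{i+1}·y_i), indices taken mod 5.
Cross-terms: 11, 6, -2, -9, 117  ⇒  Σ = 123
Area = |Σ|/2 = 61.5.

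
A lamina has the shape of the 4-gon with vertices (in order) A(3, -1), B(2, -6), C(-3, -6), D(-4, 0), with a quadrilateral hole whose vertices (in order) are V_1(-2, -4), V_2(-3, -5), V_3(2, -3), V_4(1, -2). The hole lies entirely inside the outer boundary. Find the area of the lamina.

Outer boundary:
Apply the shoelace (surveyor's) formula: 2A = Σ (x_i·y_{i+1} − x_{i+1}·y_i), indices taken mod 4.
Σ = (-16) + (-30) + (-24) + (4) = -66
Area = |Σ|/2 = 33.
Hole:
Apply the surveyor's formula: 2A = Σ (x_i·y_{i+1} − x_{i+1}·y_i), indices taken mod 4.
V_1→V_2: (-2)(-5) − (-3)(-4) = -2
V_2→V_3: (-3)(-3) − (2)(-5) = 19
V_3→V_4: (2)(-2) − (1)(-3) = -1
V_4→V_1: (1)(-4) − (-2)(-2) = -8
Σ = 8
Area = |Σ|/2 = 4.
Net area = 33 − 4 = 29.

29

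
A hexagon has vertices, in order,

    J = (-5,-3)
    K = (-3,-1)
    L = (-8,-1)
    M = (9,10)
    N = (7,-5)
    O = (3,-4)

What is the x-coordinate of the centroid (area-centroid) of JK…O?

8/3

Apply the shoelace formula. First the cross-terms c_i = x_i·y_{i+1} − x_{i+1}·y_i:
  -4, -5, -71, -115, -13, -29  ⇒  2A = -237, A = -118.5.
Then Σ (x_i + x_{i+1})·c_i = -1896, so x̄ = -1896 / (6·(-118.5)) = 8/3.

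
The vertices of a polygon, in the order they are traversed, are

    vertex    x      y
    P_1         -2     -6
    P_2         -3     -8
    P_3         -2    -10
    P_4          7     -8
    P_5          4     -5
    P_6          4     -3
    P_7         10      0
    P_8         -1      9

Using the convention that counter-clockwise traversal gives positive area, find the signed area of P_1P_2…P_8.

123.5

Cross-terms: -2, 14, 86, -3, 8, 30, 90, 24  ⇒  Σ = 247
Signed area = Σ/2 = 123.5 (positive ⇒ counter-clockwise traversal).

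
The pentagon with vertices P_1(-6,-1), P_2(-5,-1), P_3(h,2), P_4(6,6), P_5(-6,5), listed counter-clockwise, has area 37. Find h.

Write out the shoelace sum; only the two edges meeting at P_3 involve h:
2·Area = [((-5)·2 − h·(-1)) + (h·6 − 6·2)] + 103
       = 7·h + 81 = 74
⇒ h = -1.

-1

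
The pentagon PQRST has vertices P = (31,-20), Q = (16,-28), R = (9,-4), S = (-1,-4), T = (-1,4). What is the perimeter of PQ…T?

|PQ| = √((-15)² + (-8)²) = √289 = 17
|QR| = √((-7)² + (24)²) = √625 = 25
|RS| = √((-10)² + (0)²) = √100 = 10
|ST| = √((0)² + (8)²) = √64 = 8
|TP| = √((32)² + (-24)²) = √1600 = 40
Perimeter = 17 + 25 + 10 + 8 + 40 = 100.

100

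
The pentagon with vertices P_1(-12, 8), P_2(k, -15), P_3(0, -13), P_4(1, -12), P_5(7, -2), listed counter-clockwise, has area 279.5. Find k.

Write out the shoelace sum; only the two edges meeting at P_2 involve k:
2·Area = [((-12)·(-15) − k·8) + (k·(-13) − 0·(-15))] + 127
       = -21·k + 307 = 559
⇒ k = -12.

-12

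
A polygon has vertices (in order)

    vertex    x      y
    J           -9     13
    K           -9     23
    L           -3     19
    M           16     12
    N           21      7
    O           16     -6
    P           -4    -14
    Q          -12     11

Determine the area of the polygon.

Apply the surveyor's formula: 2A = Σ (x_i·y_{i+1} − x_{i+1}·y_i), indices taken mod 8.
Σ = (-90) + (-102) + (-340) + (-140) + (-238) + (-248) + (-212) + (-57) = -1427
Area = |Σ|/2 = 713.5.

713.5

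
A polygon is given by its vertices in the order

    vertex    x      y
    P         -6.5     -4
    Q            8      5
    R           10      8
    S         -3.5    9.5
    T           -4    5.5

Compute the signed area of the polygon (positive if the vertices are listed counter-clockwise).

103.5

Apply the shoelace (surveyor's) formula: 2A = Σ (x_i·y_{i+1} − x_{i+1}·y_i), indices taken mod 5.
P→Q: (-6.5)(5) − (8)(-4) = -0.5
Q→R: (8)(8) − (10)(5) = 14
R→S: (10)(9.5) − (-3.5)(8) = 123
S→T: (-3.5)(5.5) − (-4)(9.5) = 18.75
T→P: (-4)(-4) − (-6.5)(5.5) = 51.75
Σ = 207
Signed area = Σ/2 = 103.5 (positive ⇒ counter-clockwise traversal).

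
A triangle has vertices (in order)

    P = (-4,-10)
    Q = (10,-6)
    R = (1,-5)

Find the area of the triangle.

Apply the shoelace (surveyor's) formula: 2A = Σ (x_i·y_{i+1} − x_{i+1}·y_i), indices taken mod 3.
Σ = (124) + (-44) + (-30) = 50
Area = |Σ|/2 = 25.

25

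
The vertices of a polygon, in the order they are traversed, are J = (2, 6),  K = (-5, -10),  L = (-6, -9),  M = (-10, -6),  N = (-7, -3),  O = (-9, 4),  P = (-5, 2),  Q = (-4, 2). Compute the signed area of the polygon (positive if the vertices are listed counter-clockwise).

Apply the shoelace (surveyor's) formula: 2A = Σ (x_i·y_{i+1} − x_{i+1}·y_i), indices taken mod 8.
Σ = (10) + (-15) + (-54) + (-12) + (-55) + (2) + (-2) + (-28) = -154
Signed area = Σ/2 = -77 (negative ⇒ clockwise traversal).

-77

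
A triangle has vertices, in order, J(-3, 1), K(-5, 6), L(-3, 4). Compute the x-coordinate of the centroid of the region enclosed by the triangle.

-11/3

Apply the shoelace (surveyor's) formula. First the cross-terms c_i = x_i·y_{i+1} − x_{i+1}·y_i:
  -13, -2, 9  ⇒  2A = -6, A = -3.
Then Σ (x_i + x_{i+1})·c_i = 66, so x̄ = 66 / (6·(-3)) = -11/3.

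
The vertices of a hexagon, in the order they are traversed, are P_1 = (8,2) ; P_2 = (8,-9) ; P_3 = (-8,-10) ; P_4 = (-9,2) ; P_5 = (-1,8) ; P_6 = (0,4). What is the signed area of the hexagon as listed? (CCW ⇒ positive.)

-226

P_1→P_2: (8)(-9) − (8)(2) = -88
P_2→P_3: (8)(-10) − (-8)(-9) = -152
P_3→P_4: (-8)(2) − (-9)(-10) = -106
P_4→P_5: (-9)(8) − (-1)(2) = -70
P_5→P_6: (-1)(4) − (0)(8) = -4
P_6→P_1: (0)(2) − (8)(4) = -32
Σ = -452
Signed area = Σ/2 = -226 (negative ⇒ clockwise traversal).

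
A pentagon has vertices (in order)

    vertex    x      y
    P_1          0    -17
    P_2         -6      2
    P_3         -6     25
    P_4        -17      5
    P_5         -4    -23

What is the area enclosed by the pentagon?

317

Apply the shoelace (surveyor's) formula: 2A = Σ (x_i·y_{i+1} − x_{i+1}·y_i), indices taken mod 5.
Σ = (-102) + (-138) + (395) + (411) + (68) = 634
Area = |Σ|/2 = 317.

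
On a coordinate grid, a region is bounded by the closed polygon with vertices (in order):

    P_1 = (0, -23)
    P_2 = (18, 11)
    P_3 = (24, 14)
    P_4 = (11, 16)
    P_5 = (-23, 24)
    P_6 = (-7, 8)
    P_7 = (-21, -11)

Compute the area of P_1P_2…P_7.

Σ = (414) + (-12) + (230) + (632) + (-16) + (245) + (483) = 1976
Area = |Σ|/2 = 988.

988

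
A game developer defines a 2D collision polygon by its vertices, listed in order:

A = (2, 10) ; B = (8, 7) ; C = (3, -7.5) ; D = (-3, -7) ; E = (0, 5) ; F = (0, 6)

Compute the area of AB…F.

108.75

Cross-terms: -66, -81, -43.5, -15, 0, -12  ⇒  Σ = -217.5
Area = |Σ|/2 = 108.75.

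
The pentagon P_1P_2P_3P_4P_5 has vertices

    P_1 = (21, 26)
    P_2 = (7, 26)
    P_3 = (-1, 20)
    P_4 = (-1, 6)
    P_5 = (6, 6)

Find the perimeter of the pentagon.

70

|P_1P_2| = √((-14)² + (0)²) = √196 = 14
|P_2P_3| = √((-8)² + (-6)²) = √100 = 10
|P_3P_4| = √((0)² + (-14)²) = √196 = 14
|P_4P_5| = √((7)² + (0)²) = √49 = 7
|P_5P_1| = √((15)² + (20)²) = √625 = 25
Perimeter = 14 + 10 + 14 + 7 + 25 = 70.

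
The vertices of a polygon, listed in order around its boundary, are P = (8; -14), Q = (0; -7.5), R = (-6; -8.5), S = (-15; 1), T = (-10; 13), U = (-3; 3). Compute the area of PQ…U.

P→Q: (8)(-7.5) − (0)(-14) = -60
Q→R: (0)(-8.5) − (-6)(-7.5) = -45
R→S: (-6)(1) − (-15)(-8.5) = -133.5
S→T: (-15)(13) − (-10)(1) = -185
T→U: (-10)(3) − (-3)(13) = 9
U→P: (-3)(-14) − (8)(3) = 18
Σ = -396.5
Area = |Σ|/2 = 198.25.

198.25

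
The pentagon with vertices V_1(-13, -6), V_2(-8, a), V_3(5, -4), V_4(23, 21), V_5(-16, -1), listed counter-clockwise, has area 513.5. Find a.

The doubled signed area Σ (x_i y_{i+1} − x_{i+1} y_i) is linear in a.
With a=0 it equals 577; the coefficient of a is -18 (from the two edges through V_2).
So -18·a + 577 = 2·513.5 = 1027 ⇒ a = -25.

-25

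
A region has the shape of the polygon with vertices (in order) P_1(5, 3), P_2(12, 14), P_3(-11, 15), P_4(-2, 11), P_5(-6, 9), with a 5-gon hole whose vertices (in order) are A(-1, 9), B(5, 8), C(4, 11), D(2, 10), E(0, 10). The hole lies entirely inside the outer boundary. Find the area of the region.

Outer boundary:
Apply the shoelace (surveyor's) formula: 2A = Σ (x_i·y_{i+1} − x_{i+1}·y_i), indices taken mod 5.
Σ = (34) + (334) + (-91) + (48) + (-63) = 262
Area = |Σ|/2 = 131.
Hole:
Apply Gauss's area formula: 2A = Σ (x_i·y_{i+1} − x_{i+1}·y_i), indices taken mod 5.
Cross-terms: -53, 23, 18, 20, 10  ⇒  Σ = 18
Area = |Σ|/2 = 9.
Net area = 131 − 9 = 122.

122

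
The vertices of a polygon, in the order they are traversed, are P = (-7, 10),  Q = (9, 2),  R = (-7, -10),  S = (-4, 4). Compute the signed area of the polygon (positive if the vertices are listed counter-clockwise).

-130

Apply the shoelace (surveyor's) formula: 2A = Σ (x_i·y_{i+1} − x_{i+1}·y_i), indices taken mod 4.
Σ = (-104) + (-76) + (-68) + (-12) = -260
Signed area = Σ/2 = -130 (negative ⇒ clockwise traversal).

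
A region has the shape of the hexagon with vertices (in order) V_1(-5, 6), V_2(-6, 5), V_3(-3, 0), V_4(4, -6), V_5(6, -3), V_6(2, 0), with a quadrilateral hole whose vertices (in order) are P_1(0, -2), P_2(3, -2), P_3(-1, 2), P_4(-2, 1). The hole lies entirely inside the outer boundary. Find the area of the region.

34.5

Outer boundary:
Apply the surveyor's formula: 2A = Σ (x_i·y_{i+1} − x_{i+1}·y_i), indices taken mod 6.
Cross-terms: 11, 15, 18, 24, 6, 12  ⇒  Σ = 86
Area = |Σ|/2 = 43.
Hole:
Apply the shoelace formula: 2A = Σ (x_i·y_{i+1} − x_{i+1}·y_i), indices taken mod 4.
P_1→P_2: (0)(-2) − (3)(-2) = 6
P_2→P_3: (3)(2) − (-1)(-2) = 4
P_3→P_4: (-1)(1) − (-2)(2) = 3
P_4→P_1: (-2)(-2) − (0)(1) = 4
Σ = 17
Area = |Σ|/2 = 8.5.
Net area = 43 − 8.5 = 34.5.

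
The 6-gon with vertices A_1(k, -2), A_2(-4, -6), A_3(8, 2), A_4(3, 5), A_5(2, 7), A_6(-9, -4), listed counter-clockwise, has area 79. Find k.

Write out the shoelace sum; only the two edges meeting at A_1 involve k:
2·Area = [((-9)·(-2) − k·(-4)) + (k·(-6) − (-4)·(-2))] + 140
       = -2·k + 150 = 158
⇒ k = -4.

-4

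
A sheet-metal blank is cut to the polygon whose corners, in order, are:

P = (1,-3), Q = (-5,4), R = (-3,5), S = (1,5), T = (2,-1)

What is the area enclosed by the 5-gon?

30

Σ = (-11) + (-13) + (-20) + (-11) + (-5) = -60
Area = |Σ|/2 = 30.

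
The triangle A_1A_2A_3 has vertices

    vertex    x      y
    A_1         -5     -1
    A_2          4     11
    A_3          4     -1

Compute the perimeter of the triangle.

|A_1A_2| = √((9)² + (12)²) = √225 = 15
|A_2A_3| = √((0)² + (-12)²) = √144 = 12
|A_3A_1| = √((-9)² + (0)²) = √81 = 9
Perimeter = 15 + 12 + 9 = 36.

36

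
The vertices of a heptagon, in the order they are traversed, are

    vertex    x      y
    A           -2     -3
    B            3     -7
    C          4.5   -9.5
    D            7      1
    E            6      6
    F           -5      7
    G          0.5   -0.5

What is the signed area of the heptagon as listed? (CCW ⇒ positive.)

100.75

A→B: (-2)(-7) − (3)(-3) = 23
B→C: (3)(-9.5) − (4.5)(-7) = 3
C→D: (4.5)(1) − (7)(-9.5) = 71
D→E: (7)(6) − (6)(1) = 36
E→F: (6)(7) − (-5)(6) = 72
F→G: (-5)(-0.5) − (0.5)(7) = -1
G→A: (0.5)(-3) − (-2)(-0.5) = -2.5
Σ = 201.5
Signed area = Σ/2 = 100.75 (positive ⇒ counter-clockwise traversal).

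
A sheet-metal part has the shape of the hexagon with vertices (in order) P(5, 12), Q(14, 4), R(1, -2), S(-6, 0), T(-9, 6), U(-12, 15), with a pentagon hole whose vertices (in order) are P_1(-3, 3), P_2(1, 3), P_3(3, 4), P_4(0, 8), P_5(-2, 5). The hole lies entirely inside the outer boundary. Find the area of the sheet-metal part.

Outer boundary:
Apply the surveyor's formula: 2A = Σ (x_i·y_{i+1} − x_{i+1}·y_i), indices taken mod 6.
Σ = (-148) + (-32) + (-12) + (-36) + (-63) + (-219) = -510
Area = |Σ|/2 = 255.
Hole:
Apply the shoelace (surveyor's) formula: 2A = Σ (x_i·y_{i+1} − x_{i+1}·y_i), indices taken mod 5.
Σ = (-12) + (-5) + (24) + (16) + (9) = 32
Area = |Σ|/2 = 16.
Net area = 255 − 16 = 239.

239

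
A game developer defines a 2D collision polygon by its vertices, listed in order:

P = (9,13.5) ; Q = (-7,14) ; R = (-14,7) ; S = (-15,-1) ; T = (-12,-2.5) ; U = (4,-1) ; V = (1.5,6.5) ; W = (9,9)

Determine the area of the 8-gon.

278.5

Apply the shoelace (surveyor's) formula: 2A = Σ (x_i·y_{i+1} − x_{i+1}·y_i), indices taken mod 8.
Σ = (220.5) + (147) + (119) + (25.5) + (22) + (27.5) + (-45) + (40.5) = 557
Area = |Σ|/2 = 278.5.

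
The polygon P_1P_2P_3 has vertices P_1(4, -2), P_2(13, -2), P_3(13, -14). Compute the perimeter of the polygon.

|P_1P_2| = √((9)² + (0)²) = √81 = 9
|P_2P_3| = √((0)² + (-12)²) = √144 = 12
|P_3P_1| = √((-9)² + (12)²) = √225 = 15
Perimeter = 9 + 12 + 15 = 36.

36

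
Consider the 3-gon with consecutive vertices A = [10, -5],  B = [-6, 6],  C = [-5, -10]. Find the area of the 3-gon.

122.5

Apply the shoelace (surveyor's) formula: 2A = Σ (x_i·y_{i+1} − x_{i+1}·y_i), indices taken mod 3.
A→B: (10)(6) − (-6)(-5) = 30
B→C: (-6)(-10) − (-5)(6) = 90
C→A: (-5)(-5) − (10)(-10) = 125
Σ = 245
Area = |Σ|/2 = 122.5.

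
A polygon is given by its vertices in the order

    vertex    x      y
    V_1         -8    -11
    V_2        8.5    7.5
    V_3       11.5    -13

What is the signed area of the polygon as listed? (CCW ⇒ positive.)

-196.875

V_1→V_2: (-8)(7.5) − (8.5)(-11) = 33.5
V_2→V_3: (8.5)(-13) − (11.5)(7.5) = -196.75
V_3→V_1: (11.5)(-11) − (-8)(-13) = -230.5
Σ = -393.75
Signed area = Σ/2 = -196.875 (negative ⇒ clockwise traversal).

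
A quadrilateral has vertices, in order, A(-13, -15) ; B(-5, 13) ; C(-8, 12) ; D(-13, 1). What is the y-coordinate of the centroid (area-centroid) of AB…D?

50/39

Apply the shoelace formula. First the cross-terms c_i = x_i·y_{i+1} − x_{i+1}·y_i:
  -244, 44, 148, 208  ⇒  2A = 156, A = 78.
Then Σ (y_i + y_{i+1})·c_i = 600, so ȳ = 600 / (6·78) = 50/39.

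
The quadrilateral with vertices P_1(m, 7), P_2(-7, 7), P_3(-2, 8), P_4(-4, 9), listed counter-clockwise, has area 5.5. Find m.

Write out the shoelace sum; only the two edges meeting at P_1 involve m:
2·Area = [((-4)·7 − m·9) + (m·7 − (-7)·7)] + -28
       = -2·m + -7 = 11
⇒ m = -9.

-9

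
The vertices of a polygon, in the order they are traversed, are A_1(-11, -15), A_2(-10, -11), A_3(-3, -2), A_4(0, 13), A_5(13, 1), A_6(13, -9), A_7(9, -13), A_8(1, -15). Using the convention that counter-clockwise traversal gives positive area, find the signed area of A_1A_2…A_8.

-385

Apply the shoelace formula: 2A = Σ (x_i·y_{i+1} − x_{i+1}·y_i), indices taken mod 8.
Σ = (-29) + (-13) + (-39) + (-169) + (-130) + (-88) + (-122) + (-180) = -770
Signed area = Σ/2 = -385 (negative ⇒ clockwise traversal).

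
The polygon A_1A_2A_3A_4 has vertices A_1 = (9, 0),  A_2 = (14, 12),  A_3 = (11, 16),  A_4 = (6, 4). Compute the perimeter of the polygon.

|A_1A_2| = √((5)² + (12)²) = √169 = 13
|A_2A_3| = √((-3)² + (4)²) = √25 = 5
|A_3A_4| = √((-5)² + (-12)²) = √169 = 13
|A_4A_1| = √((3)² + (-4)²) = √25 = 5
Perimeter = 13 + 5 + 13 + 5 = 36.

36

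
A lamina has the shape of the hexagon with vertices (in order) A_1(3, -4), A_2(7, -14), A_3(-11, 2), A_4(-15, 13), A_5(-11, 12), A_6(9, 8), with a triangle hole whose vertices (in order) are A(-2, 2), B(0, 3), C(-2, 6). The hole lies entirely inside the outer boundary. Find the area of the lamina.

276

Outer boundary:
A_1→A_2: (3)(-14) − (7)(-4) = -14
A_2→A_3: (7)(2) − (-11)(-14) = -140
A_3→A_4: (-11)(13) − (-15)(2) = -113
A_4→A_5: (-15)(12) − (-11)(13) = -37
A_5→A_6: (-11)(8) − (9)(12) = -196
A_6→A_1: (9)(-4) − (3)(8) = -60
Σ = -560
Area = |Σ|/2 = 280.
Hole:
Σ = (-6) + (6) + (8) = 8
Area = |Σ|/2 = 4.
Net area = 280 − 4 = 276.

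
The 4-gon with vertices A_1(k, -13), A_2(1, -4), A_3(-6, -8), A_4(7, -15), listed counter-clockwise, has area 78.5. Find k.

11

Write out the shoelace sum; only the two edges meeting at A_1 involve k:
2·Area = [(7·(-13) − k·(-15)) + (k·(-4) − 1·(-13))] + 114
       = 11·k + 36 = 157
⇒ k = 11.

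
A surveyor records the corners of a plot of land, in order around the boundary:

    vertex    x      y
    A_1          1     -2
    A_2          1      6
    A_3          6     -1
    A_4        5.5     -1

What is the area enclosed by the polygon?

Σ = (8) + (-37) + (-0.5) + (-10) = -39.5
Area = |Σ|/2 = 19.75.

19.75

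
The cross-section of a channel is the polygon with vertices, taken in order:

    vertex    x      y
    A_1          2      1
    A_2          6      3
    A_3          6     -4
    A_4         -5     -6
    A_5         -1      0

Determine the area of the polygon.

Apply Gauss's area formula: 2A = Σ (x_i·y_{i+1} − x_{i+1}·y_i), indices taken mod 5.
Σ = (0) + (-42) + (-56) + (-6) + (-1) = -105
Area = |Σ|/2 = 52.5.

52.5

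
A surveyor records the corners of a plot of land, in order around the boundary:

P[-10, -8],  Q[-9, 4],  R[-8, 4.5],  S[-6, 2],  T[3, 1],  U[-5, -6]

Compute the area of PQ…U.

Apply the surveyor's formula: 2A = Σ (x_i·y_{i+1} − x_{i+1}·y_i), indices taken mod 6.
Σ = (-112) + (-8.5) + (11) + (-12) + (-13) + (-20) = -154.5
Area = |Σ|/2 = 77.25.

77.25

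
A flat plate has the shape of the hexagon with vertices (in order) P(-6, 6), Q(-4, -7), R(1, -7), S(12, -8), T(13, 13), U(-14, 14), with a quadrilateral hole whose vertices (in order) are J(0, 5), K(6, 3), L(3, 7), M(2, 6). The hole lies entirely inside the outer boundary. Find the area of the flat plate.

392

Outer boundary:
Cross-terms: 66, 35, 76, 260, 364, 0  ⇒  Σ = 801
Area = |Σ|/2 = 400.5.
Hole:
Apply the shoelace formula: 2A = Σ (x_i·y_{i+1} − x_{i+1}·y_i), indices taken mod 4.
Cross-terms: -30, 33, 4, 10  ⇒  Σ = 17
Area = |Σ|/2 = 8.5.
Net area = 400.5 − 8.5 = 392.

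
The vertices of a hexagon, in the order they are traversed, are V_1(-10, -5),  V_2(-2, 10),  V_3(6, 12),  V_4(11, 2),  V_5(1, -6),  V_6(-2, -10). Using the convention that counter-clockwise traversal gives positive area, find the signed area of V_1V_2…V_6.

-247

Apply the shoelace formula: 2A = Σ (x_i·y_{i+1} − x_{i+1}·y_i), indices taken mod 6.
Σ = (-110) + (-84) + (-120) + (-68) + (-22) + (-90) = -494
Signed area = Σ/2 = -247 (negative ⇒ clockwise traversal).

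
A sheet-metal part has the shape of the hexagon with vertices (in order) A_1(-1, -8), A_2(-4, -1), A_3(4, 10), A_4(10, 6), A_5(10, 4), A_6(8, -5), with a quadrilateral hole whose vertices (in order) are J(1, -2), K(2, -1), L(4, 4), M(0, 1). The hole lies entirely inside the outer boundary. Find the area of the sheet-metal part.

Outer boundary:
Σ = (-31) + (-36) + (-76) + (-20) + (-82) + (-69) = -314
Area = |Σ|/2 = 157.
Hole:
Apply the shoelace (surveyor's) formula: 2A = Σ (x_i·y_{i+1} − x_{i+1}·y_i), indices taken mod 4.
Σ = (3) + (12) + (4) + (-1) = 18
Area = |Σ|/2 = 9.
Net area = 157 − 9 = 148.

148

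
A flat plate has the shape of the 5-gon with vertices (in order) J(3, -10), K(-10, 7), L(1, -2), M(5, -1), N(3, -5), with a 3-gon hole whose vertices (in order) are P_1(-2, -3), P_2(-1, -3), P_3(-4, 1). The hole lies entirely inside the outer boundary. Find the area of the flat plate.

45

Outer boundary:
Σ = (-79) + (13) + (9) + (-22) + (-15) = -94
Area = |Σ|/2 = 47.
Hole:
Apply the surveyor's formula: 2A = Σ (x_i·y_{i+1} − x_{i+1}·y_i), indices taken mod 3.
P_1→P_2: (-2)(-3) − (-1)(-3) = 3
P_2→P_3: (-1)(1) − (-4)(-3) = -13
P_3→P_1: (-4)(-3) − (-2)(1) = 14
Σ = 4
Area = |Σ|/2 = 2.
Net area = 47 − 2 = 45.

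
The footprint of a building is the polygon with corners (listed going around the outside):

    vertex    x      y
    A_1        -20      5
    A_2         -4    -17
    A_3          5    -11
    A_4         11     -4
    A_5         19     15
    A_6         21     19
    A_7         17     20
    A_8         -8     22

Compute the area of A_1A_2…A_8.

954

Σ = (360) + (129) + (101) + (241) + (46) + (97) + (534) + (400) = 1908
Area = |Σ|/2 = 954.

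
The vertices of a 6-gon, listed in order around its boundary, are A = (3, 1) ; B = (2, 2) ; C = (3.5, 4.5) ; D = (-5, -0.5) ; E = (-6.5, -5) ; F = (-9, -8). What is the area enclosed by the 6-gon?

Cross-terms: 4, 2, 20.75, 21.75, 7, 15  ⇒  Σ = 70.5
Area = |Σ|/2 = 35.25.

35.25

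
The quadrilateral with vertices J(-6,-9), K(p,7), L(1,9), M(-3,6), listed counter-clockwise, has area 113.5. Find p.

The doubled signed area Σ (x_i y_{i+1} − x_{i+1} y_i) is linear in p.
With p=0 it equals 47; the coefficient of p is 18 (from the two edges through K).
So 18·p + 47 = 2·113.5 = 227 ⇒ p = 10.

10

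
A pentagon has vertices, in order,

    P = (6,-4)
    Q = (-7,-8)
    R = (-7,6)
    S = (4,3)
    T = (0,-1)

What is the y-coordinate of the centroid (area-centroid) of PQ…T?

-95/93

Apply the shoelace formula. First the cross-terms c_i = x_i·y_{i+1} − x_{i+1}·y_i:
  -76, -98, -45, -4, 6  ⇒  2A = -217, A = -108.5.
Then Σ (y_i + y_{i+1})·c_i = 665, so ȳ = 665 / (6·(-108.5)) = -95/93.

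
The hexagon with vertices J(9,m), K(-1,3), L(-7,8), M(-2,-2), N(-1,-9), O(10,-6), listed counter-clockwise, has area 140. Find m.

4

Write out the shoelace sum; only the two edges meeting at J involve m:
2·Area = [(10·m − 9·(-6)) + (9·3 − (-1)·m)] + 155
       = 11·m + 236 = 280
⇒ m = 4.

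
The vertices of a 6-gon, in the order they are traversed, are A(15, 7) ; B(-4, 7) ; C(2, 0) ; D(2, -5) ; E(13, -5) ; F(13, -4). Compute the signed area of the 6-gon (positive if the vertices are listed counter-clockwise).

Apply the shoelace formula: 2A = Σ (x_i·y_{i+1} − x_{i+1}·y_i), indices taken mod 6.
Cross-terms: 133, -14, -10, 55, 13, 151  ⇒  Σ = 328
Signed area = Σ/2 = 164 (positive ⇒ counter-clockwise traversal).

164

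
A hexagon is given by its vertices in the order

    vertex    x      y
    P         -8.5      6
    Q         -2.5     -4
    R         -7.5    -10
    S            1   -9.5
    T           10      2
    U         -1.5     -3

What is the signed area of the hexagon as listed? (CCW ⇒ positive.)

Cross-terms: 49, -5, 81.25, 97, -27, -34.5  ⇒  Σ = 160.75
Signed area = Σ/2 = 80.375 (positive ⇒ counter-clockwise traversal).

80.375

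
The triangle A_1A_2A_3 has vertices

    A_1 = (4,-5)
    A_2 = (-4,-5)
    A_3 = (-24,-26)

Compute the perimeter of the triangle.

72

|A_1A_2| = √((-8)² + (0)²) = √64 = 8
|A_2A_3| = √((-20)² + (-21)²) = √841 = 29
|A_3A_1| = √((28)² + (21)²) = √1225 = 35
Perimeter = 8 + 29 + 35 = 72.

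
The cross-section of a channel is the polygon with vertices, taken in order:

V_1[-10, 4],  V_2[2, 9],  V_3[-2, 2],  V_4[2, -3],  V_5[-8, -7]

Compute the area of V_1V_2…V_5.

107

Σ = (-98) + (22) + (2) + (-38) + (-102) = -214
Area = |Σ|/2 = 107.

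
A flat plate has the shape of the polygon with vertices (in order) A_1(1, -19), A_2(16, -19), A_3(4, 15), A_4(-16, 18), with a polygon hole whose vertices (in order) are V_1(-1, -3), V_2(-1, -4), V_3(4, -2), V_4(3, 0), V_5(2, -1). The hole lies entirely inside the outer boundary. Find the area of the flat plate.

592

Outer boundary:
Apply the shoelace formula: 2A = Σ (x_i·y_{i+1} − x_{i+1}·y_i), indices taken mod 4.
Cross-terms: 285, 316, 312, 286  ⇒  Σ = 1199
Area = |Σ|/2 = 599.5.
Hole:
Σ = (1) + (18) + (6) + (-3) + (-7) = 15
Area = |Σ|/2 = 7.5.
Net area = 599.5 − 7.5 = 592.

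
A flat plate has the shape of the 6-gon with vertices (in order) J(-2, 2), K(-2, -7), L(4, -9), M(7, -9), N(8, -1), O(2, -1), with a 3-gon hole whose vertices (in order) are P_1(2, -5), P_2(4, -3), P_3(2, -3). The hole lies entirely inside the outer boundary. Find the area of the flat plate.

74

Outer boundary:
Cross-terms: 18, 46, 27, 65, -6, 2  ⇒  Σ = 152
Area = |Σ|/2 = 76.
Hole:
P_1→P_2: (2)(-3) − (4)(-5) = 14
P_2→P_3: (4)(-3) − (2)(-3) = -6
P_3→P_1: (2)(-5) − (2)(-3) = -4
Σ = 4
Area = |Σ|/2 = 2.
Net area = 76 − 2 = 74.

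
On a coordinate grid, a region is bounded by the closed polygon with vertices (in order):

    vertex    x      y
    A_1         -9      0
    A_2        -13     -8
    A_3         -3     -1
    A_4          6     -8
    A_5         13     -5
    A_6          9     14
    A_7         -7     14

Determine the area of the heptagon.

Σ = (72) + (-11) + (30) + (74) + (227) + (224) + (126) = 742
Area = |Σ|/2 = 371.

371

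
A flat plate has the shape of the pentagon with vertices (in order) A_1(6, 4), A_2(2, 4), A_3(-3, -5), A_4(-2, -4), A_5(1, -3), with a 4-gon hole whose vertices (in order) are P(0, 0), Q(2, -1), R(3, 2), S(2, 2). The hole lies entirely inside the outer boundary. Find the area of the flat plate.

Outer boundary:
Apply the shoelace formula: 2A = Σ (x_i·y_{i+1} − x_{i+1}·y_i), indices taken mod 5.
Σ = (16) + (2) + (2) + (10) + (22) = 52
Area = |Σ|/2 = 26.
Hole:
Apply the surveyor's formula: 2A = Σ (x_i·y_{i+1} − x_{i+1}·y_i), indices taken mod 4.
Σ = (0) + (7) + (2) + (0) = 9
Area = |Σ|/2 = 4.5.
Net area = 26 − 4.5 = 21.5.

21.5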